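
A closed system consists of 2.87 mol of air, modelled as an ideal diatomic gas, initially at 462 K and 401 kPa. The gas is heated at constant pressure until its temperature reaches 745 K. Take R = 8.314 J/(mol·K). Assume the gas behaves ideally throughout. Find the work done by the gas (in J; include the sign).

6750 J

V₁ = nRT₁/P₁ = 2.87×8.314×462/401 = 27.5 L.
Isobaric: P stays 401 kPa; V/T = const ⇒ T₂ = 745 K, V₂ = 44.3 L.
W = PΔV = 401×(44.3−27.5) kPa·L = 6750 J.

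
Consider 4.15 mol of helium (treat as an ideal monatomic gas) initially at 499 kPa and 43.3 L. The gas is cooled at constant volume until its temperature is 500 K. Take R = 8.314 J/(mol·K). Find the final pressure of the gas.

T₁ = P₁V₁/(nR) = 499×43.3/(4.15×8.314) = 626 K.
Isochoric: V stays 43.3 L; P/T = const ⇒ T₂ = 500 K, P₂ = 398 kPa.

398 kPa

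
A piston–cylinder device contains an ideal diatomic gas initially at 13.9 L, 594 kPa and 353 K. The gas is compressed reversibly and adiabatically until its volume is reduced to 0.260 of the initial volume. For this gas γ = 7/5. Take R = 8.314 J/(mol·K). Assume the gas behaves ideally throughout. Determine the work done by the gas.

-14700 J

n = P₁V₁/(RT₁) = 594×13.9/(8.314×353) = 2.81 mol.
Adiabatic: TV^(γ−1) = const ⇒ T₂ = 353×(3.85)^0.400 = 605 K; PV^γ = const ⇒ P₂ = 3920 kPa.
ΔU = nCvΔT = 2.81×20.8×(605−353) = 14700 J.
Q = 0 for an adiabatic process, so W = −ΔU = -14700 J.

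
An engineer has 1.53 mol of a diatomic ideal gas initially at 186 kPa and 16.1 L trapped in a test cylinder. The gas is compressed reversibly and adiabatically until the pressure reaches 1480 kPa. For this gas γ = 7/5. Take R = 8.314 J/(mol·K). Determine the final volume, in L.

3.66 L

T₁ = P₁V₁/(nR) = 186×16.1/(1.53×8.314) = 235 K.
Adiabatic: T₂/T₁ = (P₂/P₁)^((γ−1)/γ) ⇒ T₂ = 235×(7.96)^0.286 = 426 K; V₂ = 3.66 L.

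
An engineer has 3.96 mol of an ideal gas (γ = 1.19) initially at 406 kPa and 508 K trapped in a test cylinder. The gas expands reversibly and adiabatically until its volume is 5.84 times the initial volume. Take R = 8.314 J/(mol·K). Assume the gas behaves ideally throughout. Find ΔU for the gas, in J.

-25100 J

V₁ = nRT₁/P₁ = 3.96×8.314×508/406 = 41.2 L.
Adiabatic: TV^(γ−1) = const ⇒ T₂ = 508×(0.171)^0.190 = 363 K; PV^γ = const ⇒ P₂ = 49.7 kPa.
For an ideal gas ΔU = nCvΔT with Cv = R/(γ−1) = 43.8 J/(mol·K).
ΔU = 3.96×43.8×(363−508) = -25100 J.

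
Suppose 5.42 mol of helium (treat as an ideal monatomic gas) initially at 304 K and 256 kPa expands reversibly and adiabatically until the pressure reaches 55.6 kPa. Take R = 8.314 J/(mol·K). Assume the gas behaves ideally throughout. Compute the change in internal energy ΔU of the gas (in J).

V₁ = nRT₁/P₁ = 5.42×8.314×304/256 = 53.5 L.
Adiabatic: T₂/T₁ = (P₂/P₁)^((γ−1)/γ) ⇒ T₂ = 304×(0.217)^0.400 = 165 K; V₂ = 134 L.
For an ideal gas ΔU = nCvΔT with Cv = (3/2)R = 12.5 J/(mol·K).
ΔU = 5.42×12.5×(165−304) = -9390 J.

-9390 J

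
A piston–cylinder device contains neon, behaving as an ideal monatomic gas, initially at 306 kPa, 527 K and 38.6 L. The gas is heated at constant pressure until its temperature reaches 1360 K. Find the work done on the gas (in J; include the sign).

-18700 J

n = P₁V₁/(RT₁) = 306×38.6/(8.314×527) = 2.70 mol.
Isobaric: P stays 306 kPa; V/T = const ⇒ T₂ = 1360 K, V₂ = 99.6 L.
W = PΔV = 306×(99.6−38.6) kPa·L = 18700 J.
Work done on the gas = −W_by = -18700 J.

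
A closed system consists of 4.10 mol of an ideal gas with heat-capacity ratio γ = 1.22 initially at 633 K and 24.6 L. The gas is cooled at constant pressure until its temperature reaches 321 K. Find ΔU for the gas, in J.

-48300 J

P₁ = nRT₁/V₁ = 4.10×8.314×633/24.6 = 877 kPa.
Isobaric: P stays 877 kPa; V/T = const ⇒ T₂ = 321 K, V₂ = 12.5 L.
For an ideal gas ΔU = nCvΔT with Cv = R/(γ−1) = 37.8 J/(mol·K).
ΔU = 4.10×37.8×(321−633) = -48300 J.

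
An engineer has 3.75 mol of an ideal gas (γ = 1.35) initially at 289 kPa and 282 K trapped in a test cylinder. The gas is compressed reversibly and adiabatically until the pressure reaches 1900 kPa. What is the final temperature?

V₁ = nRT₁/P₁ = 3.75×8.314×282/289 = 30.4 L.
Adiabatic: T₂/T₁ = (P₂/P₁)^((γ−1)/γ) ⇒ T₂ = 282×(6.57)^0.259 = 460 K; V₂ = 7.54 L.

460 K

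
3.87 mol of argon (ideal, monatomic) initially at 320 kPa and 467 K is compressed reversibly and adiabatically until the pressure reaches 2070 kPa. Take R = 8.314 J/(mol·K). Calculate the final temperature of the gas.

985 K

V₁ = nRT₁/P₁ = 3.87×8.314×467/320 = 47.0 L.
Adiabatic: T₂/T₁ = (P₂/P₁)^((γ−1)/γ) ⇒ T₂ = 467×(6.47)^0.400 = 985 K; V₂ = 15.3 L.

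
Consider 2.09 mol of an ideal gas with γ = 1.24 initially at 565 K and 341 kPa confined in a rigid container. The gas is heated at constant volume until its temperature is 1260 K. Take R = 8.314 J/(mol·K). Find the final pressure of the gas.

760 kPa

V₁ = nRT₁/P₁ = 2.09×8.314×565/341 = 28.8 L.
Isochoric: V stays 28.8 L; P/T = const ⇒ T₂ = 1260 K, P₂ = 760 kPa.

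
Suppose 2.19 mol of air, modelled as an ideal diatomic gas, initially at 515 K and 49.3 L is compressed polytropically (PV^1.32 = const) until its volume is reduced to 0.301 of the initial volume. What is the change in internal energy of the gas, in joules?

P₁ = nRT₁/V₁ = 2.19×8.314×515/49.3 = 190 kPa.
Polytropic n=1.32: T₂ = T₁(V₁/V₂)^(n−1) = 515×(3.32)^0.32 = 756 K; P₂ = P₁(V₁/V₂)^n = 928 kPa.
For an ideal gas ΔU = nCvΔT with Cv = (5/2)R = 20.8 J/(mol·K).
ΔU = 2.19×20.8×(756−515) = 11000 J.

11000 J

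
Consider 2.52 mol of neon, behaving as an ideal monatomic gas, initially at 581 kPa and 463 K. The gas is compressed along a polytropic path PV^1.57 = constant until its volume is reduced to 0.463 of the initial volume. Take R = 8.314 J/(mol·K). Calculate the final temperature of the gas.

718 K

V₁ = nRT₁/P₁ = 2.52×8.314×463/581 = 16.7 L.
Polytropic n=1.57: T₂ = T₁(V₁/V₂)^(n−1) = 463×(2.16)^0.57 = 718 K; P₂ = P₁(V₁/V₂)^n = 1950 kPa.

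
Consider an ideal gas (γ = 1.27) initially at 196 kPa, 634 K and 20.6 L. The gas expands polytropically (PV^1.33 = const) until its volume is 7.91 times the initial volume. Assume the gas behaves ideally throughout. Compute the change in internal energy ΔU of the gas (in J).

n = P₁V₁/(RT₁) = 196×20.6/(8.314×634) = 0.766 mol.
Polytropic n=1.33: T₂ = T₁(V₁/V₂)^(n−1) = 634×(0.126)^0.33 = 320 K; P₂ = P₁(V₁/V₂)^n = 12.5 kPa.
For an ideal gas ΔU = nCvΔT with Cv = R/(γ−1) = 30.8 J/(mol·K).
ΔU = 0.766×30.8×(320−634) = -7400 J.

-7400 J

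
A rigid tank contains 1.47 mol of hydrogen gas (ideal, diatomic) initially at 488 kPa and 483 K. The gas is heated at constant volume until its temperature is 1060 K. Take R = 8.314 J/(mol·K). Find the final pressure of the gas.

1070 kPa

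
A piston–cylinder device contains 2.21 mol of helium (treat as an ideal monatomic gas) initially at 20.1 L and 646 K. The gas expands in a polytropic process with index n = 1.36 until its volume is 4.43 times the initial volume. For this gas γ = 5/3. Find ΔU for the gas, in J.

P₁ = nRT₁/V₁ = 2.21×8.314×646/20.1 = 591 kPa.
Polytropic n=1.36: T₂ = T₁(V₁/V₂)^(n−1) = 646×(0.226)^0.36 = 378 K; P₂ = P₁(V₁/V₂)^n = 78.0 kPa.
For an ideal gas ΔU = nCvΔT with Cv = (3/2)R = 12.5 J/(mol·K).
ΔU = 2.21×12.5×(378−646) = -7390 J.

-7390 J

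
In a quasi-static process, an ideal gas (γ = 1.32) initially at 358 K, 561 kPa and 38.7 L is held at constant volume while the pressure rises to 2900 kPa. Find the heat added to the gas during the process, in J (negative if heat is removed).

n = P₁V₁/(RT₁) = 561×38.7/(8.314×358) = 7.29 mol.
Isochoric: V stays 38.7 L; P/T = const ⇒ T₂ = 1850 K, P₂ = 2900 kPa.
W = 0 (no volume change).
ΔU = nCvΔT = 7.29×26.0×(1850−358) = 283000 J.
Q = ΔU = 283000 J.

283000 J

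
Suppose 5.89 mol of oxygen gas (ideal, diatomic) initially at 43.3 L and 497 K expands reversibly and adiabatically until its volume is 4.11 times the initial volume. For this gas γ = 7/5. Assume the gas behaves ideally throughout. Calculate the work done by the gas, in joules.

26300 J

P₁ = nRT₁/V₁ = 5.89×8.314×497/43.3 = 562 kPa.
Adiabatic: TV^(γ−1) = const ⇒ T₂ = 497×(0.243)^0.400 = 282 K; PV^γ = const ⇒ P₂ = 77.7 kPa.
ΔU = nCvΔT = 5.89×20.8×(282−497) = -26300 J.
Q = 0 for an adiabatic process, so W = −ΔU = 26300 J.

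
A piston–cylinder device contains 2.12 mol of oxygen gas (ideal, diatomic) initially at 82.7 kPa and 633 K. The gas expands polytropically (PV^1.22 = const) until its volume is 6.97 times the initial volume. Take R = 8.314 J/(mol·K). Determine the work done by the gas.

17600 J

V₁ = nRT₁/P₁ = 2.12×8.314×633/82.7 = 135 L.
Polytropic n=1.22: T₂ = T₁(V₁/V₂)^(n−1) = 633×(0.143)^0.22 = 413 K; P₂ = P₁(V₁/V₂)^n = 7.74 kPa.
W = (P₁V₁−P₂V₂)/(n−1) = (82.7×135−7.74×940)/0.22 = 17600 J.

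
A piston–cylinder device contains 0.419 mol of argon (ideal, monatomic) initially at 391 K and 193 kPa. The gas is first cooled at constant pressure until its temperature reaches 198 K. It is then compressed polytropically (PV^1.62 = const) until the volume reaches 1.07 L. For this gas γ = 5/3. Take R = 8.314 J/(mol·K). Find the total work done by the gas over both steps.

V₁ = nRT₁/P₁ = 0.419×8.314×391/193 = 7.06 L.
Step 1 — Isobaric: P stays 193 kPa; V/T = const ⇒ T₂ = 198 K, V₂ = 3.57 L.
W = PΔV = 193×(3.57−7.06) kPa·L = -672 J.
ΔU = nCvΔT = 0.419×12.5×(198−391) = -1010 J.
Q = ΔU + W = nCpΔT = -1680 J.
State after step 1: P = 193 kPa, V = 3.57 L, T = 198 K.
Step 2 — Polytropic n=1.62: T₂ = T₁(V₁/V₂)^(n−1) = 198×(3.34)^0.62 = 418 K; P₂ = P₁(V₁/V₂)^n = 1360 kPa.
W = (P₁V₁−P₂V₂)/(n−1) = (193×3.57−1360×1.07)/0.62 = -1240 J.
ΔU = nCvΔT = 0.419×12.5×(418−198) = 1150 J.
Q = ΔU + W = -86.6 J.
Net over both steps: W = -1910 J, Q = -1770 J, ΔU = 142 J.

-1910 J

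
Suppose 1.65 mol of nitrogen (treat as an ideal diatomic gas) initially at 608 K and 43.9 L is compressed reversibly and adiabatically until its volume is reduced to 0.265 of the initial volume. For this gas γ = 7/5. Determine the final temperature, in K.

1030 K

P₁ = nRT₁/V₁ = 1.65×8.314×608/43.9 = 190 kPa.
Adiabatic: TV^(γ−1) = const ⇒ T₂ = 608×(3.77)^0.400 = 1030 K; PV^γ = const ⇒ P₂ = 1220 kPa.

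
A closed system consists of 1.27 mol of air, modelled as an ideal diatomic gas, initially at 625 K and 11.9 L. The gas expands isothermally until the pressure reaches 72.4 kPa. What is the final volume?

P₁ = nRT₁/V₁ = 1.27×8.314×625/11.9 = 555 kPa.
Isothermal: T stays 625 K; PV = const ⇒ V₂ = 91.1 L, P₂ = 72.4 kPa.

91.1 L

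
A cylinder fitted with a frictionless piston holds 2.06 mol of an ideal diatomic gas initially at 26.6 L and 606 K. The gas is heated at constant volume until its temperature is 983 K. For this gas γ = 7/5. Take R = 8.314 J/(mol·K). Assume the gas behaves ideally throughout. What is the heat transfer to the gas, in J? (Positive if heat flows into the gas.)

P₁ = nRT₁/V₁ = 2.06×8.314×606/26.6 = 390 kPa.
Isochoric: V stays 26.6 L; P/T = const ⇒ T₂ = 983 K, P₂ = 633 kPa.
W = 0 (no volume change).
ΔU = nCvΔT = 2.06×20.8×(983−606) = 16100 J.
Q = ΔU = 16100 J.

16100 J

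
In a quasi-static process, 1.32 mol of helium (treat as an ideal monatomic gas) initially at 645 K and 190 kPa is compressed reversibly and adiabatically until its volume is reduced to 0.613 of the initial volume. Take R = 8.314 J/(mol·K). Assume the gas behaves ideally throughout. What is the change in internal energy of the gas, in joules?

4100 J

V₁ = nRT₁/P₁ = 1.32×8.314×645/190 = 37.3 L.
Adiabatic: TV^(γ−1) = const ⇒ T₂ = 645×(1.63)^0.667 = 894 K; PV^γ = const ⇒ P₂ = 430 kPa.
For an ideal gas ΔU = nCvΔT with Cv = (3/2)R = 12.5 J/(mol·K).
ΔU = 1.32×12.5×(894−645) = 4100 J.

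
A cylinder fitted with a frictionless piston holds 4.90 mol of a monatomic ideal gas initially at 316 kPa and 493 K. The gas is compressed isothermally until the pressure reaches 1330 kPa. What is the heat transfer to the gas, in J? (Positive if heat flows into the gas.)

-28900 J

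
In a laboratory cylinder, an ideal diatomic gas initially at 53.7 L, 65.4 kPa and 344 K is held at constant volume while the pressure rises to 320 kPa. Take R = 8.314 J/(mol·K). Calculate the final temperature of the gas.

1680 K

Isochoric: V stays 53.7 L; P/T = const ⇒ T₂ = 1680 K, P₂ = 320 kPa.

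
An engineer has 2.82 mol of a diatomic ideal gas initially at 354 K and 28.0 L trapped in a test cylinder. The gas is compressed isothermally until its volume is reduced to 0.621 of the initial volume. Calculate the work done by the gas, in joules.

-3950 J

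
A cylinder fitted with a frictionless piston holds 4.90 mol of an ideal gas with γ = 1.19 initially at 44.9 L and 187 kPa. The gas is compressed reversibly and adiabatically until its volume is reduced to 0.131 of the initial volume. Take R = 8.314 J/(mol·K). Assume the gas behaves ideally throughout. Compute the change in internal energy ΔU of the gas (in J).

T₁ = P₁V₁/(nR) = 187×44.9/(4.90×8.314) = 206 K.
Adiabatic: TV^(γ−1) = const ⇒ T₂ = 206×(7.63)^0.190 = 303 K; PV^γ = const ⇒ P₂ = 2100 kPa.
For an ideal gas ΔU = nCvΔT with Cv = R/(γ−1) = 43.8 J/(mol·K).
ΔU = 4.90×43.8×(303−206) = 20800 J.

20800 J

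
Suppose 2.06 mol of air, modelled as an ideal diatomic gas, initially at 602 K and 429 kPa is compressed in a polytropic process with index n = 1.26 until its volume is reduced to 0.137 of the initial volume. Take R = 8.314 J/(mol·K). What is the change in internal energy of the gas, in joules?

17400 J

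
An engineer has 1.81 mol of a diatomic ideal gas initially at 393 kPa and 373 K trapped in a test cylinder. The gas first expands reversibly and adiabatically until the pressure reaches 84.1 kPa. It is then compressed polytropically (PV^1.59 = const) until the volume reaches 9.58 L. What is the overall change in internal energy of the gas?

V₁ = nRT₁/P₁ = 1.81×8.314×373/393 = 14.3 L.
Step 1 — Adiabatic: T₂/T₁ = (P₂/P₁)^((γ−1)/γ) ⇒ T₂ = 373×(0.214)^0.286 = 240 K; V₂ = 43.0 L.
ΔU = nCvΔT = 1.81×20.8×(240−373) = -5000 J.
Q = 0 for an adiabatic process, so W = −ΔU = 5000 J.
State after step 1: P = 84.1 kPa, V = 43.0 L, T = 240 K.
Step 2 — Polytropic n=1.59: T₂ = T₁(V₁/V₂)^(n−1) = 240×(4.48)^0.59 = 582 K; P₂ = P₁(V₁/V₂)^n = 914 kPa.
W = (P₁V₁−P₂V₂)/(n−1) = (84.1×43.0−914×9.58)/0.59 = -8720 J.
ΔU = nCvΔT = 1.81×20.8×(582−240) = 12900 J.
Q = ΔU + W = 4140 J.
Net over both steps: W = -3720 J, Q = 4140 J, ΔU = 7860 J.

7860 J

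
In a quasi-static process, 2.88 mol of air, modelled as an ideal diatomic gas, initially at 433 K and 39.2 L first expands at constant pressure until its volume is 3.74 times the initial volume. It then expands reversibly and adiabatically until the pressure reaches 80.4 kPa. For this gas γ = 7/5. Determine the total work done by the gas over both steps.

P₁ = nRT₁/V₁ = 2.88×8.314×433/39.2 = 264 kPa.
Step 1 — Isobaric: P stays 264 kPa; V/T = const ⇒ T₂ = 1620 K, V₂ = 147 L.
W = PΔV = 264×(147−39.2) kPa·L = 28400 J.
ΔU = nCvΔT = 2.88×20.8×(1620−433) = 71000 J.
Q = ΔU + W = nCpΔT = 99400 J.
State after step 1: P = 264 kPa, V = 147 L, T = 1620 K.
Step 2 — Adiabatic: T₂/T₁ = (P₂/P₁)^((γ−1)/γ) ⇒ T₂ = 1620×(0.304)^0.286 = 1150 K; V₂ = 343 L.
ΔU = nCvΔT = 2.88×20.8×(1150−1620) = -28000 J.
Q = 0 for an adiabatic process, so W = −ΔU = 28000 J.
Net over both steps: W = 56400 J, Q = 99400 J, ΔU = 43100 J.

56400 J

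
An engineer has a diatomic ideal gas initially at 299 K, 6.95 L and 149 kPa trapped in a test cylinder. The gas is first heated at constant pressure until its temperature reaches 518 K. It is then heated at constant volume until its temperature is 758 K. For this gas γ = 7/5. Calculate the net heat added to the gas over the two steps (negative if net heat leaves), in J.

n = P₁V₁/(RT₁) = 149×6.95/(8.314×299) = 0.417 mol.
Step 1 — Isobaric: P stays 149 kPa; V/T = const ⇒ T₂ = 518 K, V₂ = 12.0 L.
W = PΔV = 149×(12.0−6.95) kPa·L = 758 J.
ΔU = nCvΔT = 0.417×20.8×(518−299) = 1900 J.
Q = ΔU + W = nCpΔT = 2650 J.
State after step 1: P = 149 kPa, V = 12.0 L, T = 518 K.
Step 2 — Isochoric: V stays 12.0 L; P/T = const ⇒ T₂ = 758 K, P₂ = 218 kPa.
W = 0 (no volume change).
ΔU = nCvΔT = 0.417×20.8×(758−518) = 2080 J.
Q = ΔU = 2080 J.
Net over both steps: W = 758 J, Q = 4730 J, ΔU = 3970 J.

4730 J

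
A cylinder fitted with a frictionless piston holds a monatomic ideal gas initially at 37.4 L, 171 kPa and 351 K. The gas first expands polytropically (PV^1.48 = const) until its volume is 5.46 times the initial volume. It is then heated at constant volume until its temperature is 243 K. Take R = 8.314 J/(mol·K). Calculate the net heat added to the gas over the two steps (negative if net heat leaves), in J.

n = P₁V₁/(RT₁) = 171×37.4/(8.314×351) = 2.19 mol.
Step 1 — Polytropic n=1.48: T₂ = T₁(V₁/V₂)^(n−1) = 351×(0.183)^0.48 = 155 K; P₂ = P₁(V₁/V₂)^n = 13.9 kPa.
W = (P₁V₁−P₂V₂)/(n−1) = (171×37.4−13.9×204)/0.48 = 7420 J.
ΔU = nCvΔT = 2.19×12.5×(155−351) = -5350 J.
Q = ΔU + W = 2080 J.
State after step 1: P = 13.9 kPa, V = 204 L, T = 155 K.
Step 2 — Isochoric: V stays 204 L; P/T = const ⇒ T₂ = 243 K, P₂ = 21.7 kPa.
W = 0 (no volume change).
ΔU = nCvΔT = 2.19×12.5×(243−155) = 2390 J.
Q = ΔU = 2390 J.
Net over both steps: W = 7420 J, Q = 4470 J, ΔU = -2950 J.

4470 J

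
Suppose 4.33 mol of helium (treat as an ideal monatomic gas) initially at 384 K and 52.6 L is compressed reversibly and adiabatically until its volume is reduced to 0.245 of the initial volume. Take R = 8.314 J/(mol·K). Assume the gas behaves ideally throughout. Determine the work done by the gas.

-32200 J

P₁ = nRT₁/V₁ = 4.33×8.314×384/52.6 = 263 kPa.
Adiabatic: TV^(γ−1) = const ⇒ T₂ = 384×(4.08)^0.667 = 981 K; PV^γ = const ⇒ P₂ = 2740 kPa.
ΔU = nCvΔT = 4.33×12.5×(981−384) = 32200 J.
Q = 0 for an adiabatic process, so W = −ΔU = -32200 J.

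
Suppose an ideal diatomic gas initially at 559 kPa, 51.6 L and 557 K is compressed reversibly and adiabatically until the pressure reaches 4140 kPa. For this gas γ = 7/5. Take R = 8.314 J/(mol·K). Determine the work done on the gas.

55700 J

n = P₁V₁/(RT₁) = 559×51.6/(8.314×557) = 6.23 mol.
Adiabatic: T₂/T₁ = (P₂/P₁)^((γ−1)/γ) ⇒ T₂ = 557×(7.41)^0.286 = 987 K; V₂ = 12.3 L.
ΔU = nCvΔT = 6.23×20.8×(987−557) = 55700 J.
Q = 0 for an adiabatic process, so W = −ΔU = -55700 J.
Work done on the gas = −W_by = 55700 J.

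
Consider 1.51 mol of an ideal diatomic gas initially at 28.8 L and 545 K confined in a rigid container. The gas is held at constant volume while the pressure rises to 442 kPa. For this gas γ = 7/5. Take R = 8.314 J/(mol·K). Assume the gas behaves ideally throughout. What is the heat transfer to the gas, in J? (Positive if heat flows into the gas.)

P₁ = nRT₁/V₁ = 1.51×8.314×545/28.8 = 238 kPa.
Isochoric: V stays 28.8 L; P/T = const ⇒ T₂ = 1010 K, P₂ = 442 kPa.
W = 0 (no volume change).
ΔU = nCvΔT = 1.51×20.8×(1010−545) = 14700 J.
Q = ΔU = 14700 J.

14700 J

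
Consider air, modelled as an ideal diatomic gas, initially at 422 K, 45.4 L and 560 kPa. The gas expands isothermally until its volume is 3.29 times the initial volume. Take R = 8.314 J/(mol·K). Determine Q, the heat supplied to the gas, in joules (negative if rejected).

30300 J

n = P₁V₁/(RT₁) = 560×45.4/(8.314×422) = 7.25 mol.
Isothermal: T stays 422 K; PV = const ⇒ V₂ = 149 L, P₂ = 170 kPa.
ΔU = 0 (ideal gas, T constant).
W = nRT ln(V₂/V₁) = 7.25×8.314×422×ln(3.29) = 30300 J.
Q = ΔU + W = 30300 J.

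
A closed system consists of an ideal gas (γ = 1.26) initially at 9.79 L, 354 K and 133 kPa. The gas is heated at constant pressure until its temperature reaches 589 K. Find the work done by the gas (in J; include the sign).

864 J

n = P₁V₁/(RT₁) = 133×9.79/(8.314×354) = 0.442 mol.
Isobaric: P stays 133 kPa; V/T = const ⇒ T₂ = 589 K, V₂ = 16.3 L.
W = PΔV = 133×(16.3−9.79) kPa·L = 864 J.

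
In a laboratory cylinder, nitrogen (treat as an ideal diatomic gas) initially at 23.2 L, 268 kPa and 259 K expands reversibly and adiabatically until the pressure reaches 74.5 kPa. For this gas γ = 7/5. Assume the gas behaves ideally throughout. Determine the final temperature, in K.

Adiabatic: T₂/T₁ = (P₂/P₁)^((γ−1)/γ) ⇒ T₂ = 259×(0.278)^0.286 = 180 K; V₂ = 57.9 L.

180 K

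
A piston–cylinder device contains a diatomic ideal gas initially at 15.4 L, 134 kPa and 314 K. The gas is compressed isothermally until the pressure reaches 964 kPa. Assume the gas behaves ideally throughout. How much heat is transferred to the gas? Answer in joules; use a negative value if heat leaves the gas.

-4070 J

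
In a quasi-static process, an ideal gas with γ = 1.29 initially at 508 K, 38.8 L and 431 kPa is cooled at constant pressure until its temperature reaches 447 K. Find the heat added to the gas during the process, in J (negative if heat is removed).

n = P₁V₁/(RT₁) = 431×38.8/(8.314×508) = 3.96 mol.
Isobaric: P stays 431 kPa; V/T = const ⇒ T₂ = 447 K, V₂ = 34.1 L.
W = PΔV = 431×(34.1−38.8) kPa·L = -2010 J.
ΔU = nCvΔT = 3.96×28.7×(447−508) = -6920 J.
Q = ΔU + W = nCpΔT = -8930 J.

-8930 J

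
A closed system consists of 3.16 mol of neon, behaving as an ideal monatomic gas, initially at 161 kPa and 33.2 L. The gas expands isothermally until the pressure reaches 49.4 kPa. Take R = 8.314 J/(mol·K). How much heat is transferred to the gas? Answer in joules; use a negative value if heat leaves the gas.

T₁ = P₁V₁/(nR) = 161×33.2/(3.16×8.314) = 203 K.
Isothermal: T stays 203 K; PV = const ⇒ V₂ = 108 L, P₂ = 49.4 kPa.
ΔU = 0 (ideal gas, T constant).
W = nRT ln(V₂/V₁) = 3.16×8.314×203×ln(3.26) = 6320 J.
Q = ΔU + W = 6320 J.

6320 J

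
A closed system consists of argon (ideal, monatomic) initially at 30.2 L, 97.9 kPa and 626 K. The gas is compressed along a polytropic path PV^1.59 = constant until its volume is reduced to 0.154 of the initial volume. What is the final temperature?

1890 K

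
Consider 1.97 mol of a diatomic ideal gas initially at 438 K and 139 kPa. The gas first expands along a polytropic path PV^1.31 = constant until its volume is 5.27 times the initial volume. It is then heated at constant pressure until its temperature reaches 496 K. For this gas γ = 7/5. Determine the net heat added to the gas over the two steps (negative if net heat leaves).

15500 J

V₁ = nRT₁/P₁ = 1.97×8.314×438/139 = 51.6 L.
Step 1 — Polytropic n=1.31: T₂ = T₁(V₁/V₂)^(n−1) = 438×(0.190)^0.31 = 262 K; P₂ = P₁(V₁/V₂)^n = 15.8 kPa.
W = (P₁V₁−P₂V₂)/(n−1) = (139×51.6−15.8×272)/0.31 = 9320 J.
ΔU = nCvΔT = 1.97×20.8×(262−438) = -7220 J.
Q = ΔU + W = 2100 J.
State after step 1: P = 15.8 kPa, V = 272 L, T = 262 K.
Step 2 — Isobaric: P stays 15.8 kPa; V/T = const ⇒ T₂ = 496 K, V₂ = 516 L.
W = PΔV = 15.8×(516−272) kPa·L = 3840 J.
ΔU = nCvΔT = 1.97×20.8×(496−262) = 9600 J.
Q = ΔU + W = nCpΔT = 13400 J.
Net over both steps: W = 13200 J, Q = 15500 J, ΔU = 2370 J.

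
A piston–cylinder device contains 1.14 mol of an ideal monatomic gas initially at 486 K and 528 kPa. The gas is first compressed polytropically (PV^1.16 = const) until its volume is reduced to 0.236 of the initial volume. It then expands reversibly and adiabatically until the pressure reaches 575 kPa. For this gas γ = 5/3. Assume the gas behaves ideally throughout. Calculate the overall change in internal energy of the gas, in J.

-2300 J

V₁ = nRT₁/P₁ = 1.14×8.314×486/528 = 8.72 L.
Step 1 — Polytropic n=1.16: T₂ = T₁(V₁/V₂)^(n−1) = 486×(4.24)^0.16 = 612 K; P₂ = P₁(V₁/V₂)^n = 2820 kPa.
W = (P₁V₁−P₂V₂)/(n−1) = (528×8.72−2820×2.06)/0.16 = -7480 J.
ΔU = nCvΔT = 1.14×12.5×(612−486) = 1800 J.
Q = ΔU + W = -5690 J.
State after step 1: P = 2820 kPa, V = 2.06 L, T = 612 K.
Step 2 — Adiabatic: T₂/T₁ = (P₂/P₁)^((γ−1)/γ) ⇒ T₂ = 612×(0.204)^0.400 = 324 K; V₂ = 5.34 L.
ΔU = nCvΔT = 1.14×12.5×(324−612) = -4100 J.
Q = 0 for an adiabatic process, so W = −ΔU = 4100 J.
Net over both steps: W = -3390 J, Q = -5690 J, ΔU = -2300 J.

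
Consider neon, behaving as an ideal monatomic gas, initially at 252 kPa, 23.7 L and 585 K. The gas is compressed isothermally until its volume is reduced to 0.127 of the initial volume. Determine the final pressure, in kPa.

1980 kPa

Isothermal: T stays 585 K; PV = const ⇒ V₂ = 3.01 L, P₂ = 1980 kPa.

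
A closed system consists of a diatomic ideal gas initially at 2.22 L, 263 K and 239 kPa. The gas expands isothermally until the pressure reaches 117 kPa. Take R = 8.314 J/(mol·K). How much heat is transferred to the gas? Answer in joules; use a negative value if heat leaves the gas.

379 J

n = P₁V₁/(RT₁) = 239×2.22/(8.314×263) = 0.243 mol.
Isothermal: T stays 263 K; PV = const ⇒ V₂ = 4.53 L, P₂ = 117 kPa.
ΔU = 0 (ideal gas, T constant).
W = nRT ln(V₂/V₁) = 0.243×8.314×263×ln(2.04) = 379 J.
Q = ΔU + W = 379 J.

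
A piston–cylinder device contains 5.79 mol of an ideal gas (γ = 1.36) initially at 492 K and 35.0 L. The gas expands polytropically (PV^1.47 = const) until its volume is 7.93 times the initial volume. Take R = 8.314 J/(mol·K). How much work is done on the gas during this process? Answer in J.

-31300 J

P₁ = nRT₁/V₁ = 5.79×8.314×492/35.0 = 677 kPa.
Polytropic n=1.47: T₂ = T₁(V₁/V₂)^(n−1) = 492×(0.126)^0.47 = 186 K; P₂ = P₁(V₁/V₂)^n = 32.2 kPa.
W = (P₁V₁−P₂V₂)/(n−1) = (677×35.0−32.2×278)/0.47 = 31300 J.
Work done on the gas = −W_by = -31300 J.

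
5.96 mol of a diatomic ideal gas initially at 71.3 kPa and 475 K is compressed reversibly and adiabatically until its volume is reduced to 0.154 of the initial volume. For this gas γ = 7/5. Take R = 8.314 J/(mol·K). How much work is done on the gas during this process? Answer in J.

65500 J

V₁ = nRT₁/P₁ = 5.96×8.314×475/71.3 = 330 L.
Adiabatic: TV^(γ−1) = const ⇒ T₂ = 475×(6.49)^0.400 = 1000 K; PV^γ = const ⇒ P₂ = 978 kPa.
ΔU = nCvΔT = 5.96×20.8×(1000−475) = 65500 J.
Q = 0 for an adiabatic process, so W = −ΔU = -65500 J.
Work done on the gas = −W_by = 65500 J.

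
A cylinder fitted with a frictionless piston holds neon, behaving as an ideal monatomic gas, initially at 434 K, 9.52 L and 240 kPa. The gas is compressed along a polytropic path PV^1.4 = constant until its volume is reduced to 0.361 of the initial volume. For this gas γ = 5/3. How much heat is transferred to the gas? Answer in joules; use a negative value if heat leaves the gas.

n = P₁V₁/(RT₁) = 240×9.52/(8.314×434) = 0.633 mol.
Polytropic n=1.4: T₂ = T₁(V₁/V₂)^(n−1) = 434×(2.77)^0.40 = 652 K; P₂ = P₁(V₁/V₂)^n = 999 kPa.
W = (P₁V₁−P₂V₂)/(n−1) = (240×9.52−999×3.44)/0.40 = -2870 J.
ΔU = nCvΔT = 0.633×12.5×(652−434) = 1720 J.
Q = ΔU + W = -1150 J.

-1150 J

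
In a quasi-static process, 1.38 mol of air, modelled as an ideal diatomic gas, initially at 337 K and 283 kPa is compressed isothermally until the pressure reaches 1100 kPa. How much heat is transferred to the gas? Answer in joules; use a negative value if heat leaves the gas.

-5250 J

V₁ = nRT₁/P₁ = 1.38×8.314×337/283 = 13.7 L.
Isothermal: T stays 337 K; PV = const ⇒ V₂ = 3.52 L, P₂ = 1100 kPa.
ΔU = 0 (ideal gas, T constant).
W = nRT ln(V₂/V₁) = 1.38×8.314×337×ln(0.257) = -5250 J.
Q = ΔU + W = -5250 J.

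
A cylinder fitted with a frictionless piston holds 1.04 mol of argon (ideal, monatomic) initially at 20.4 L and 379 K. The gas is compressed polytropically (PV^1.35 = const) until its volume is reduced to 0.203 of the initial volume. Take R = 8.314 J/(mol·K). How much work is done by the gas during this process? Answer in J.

-7000 J

P₁ = nRT₁/V₁ = 1.04×8.314×379/20.4 = 161 kPa.
Polytropic n=1.35: T₂ = T₁(V₁/V₂)^(n−1) = 379×(4.93)^0.35 = 662 K; P₂ = P₁(V₁/V₂)^n = 1380 kPa.
W = (P₁V₁−P₂V₂)/(n−1) = (161×20.4−1380×4.14)/0.35 = -7000 J.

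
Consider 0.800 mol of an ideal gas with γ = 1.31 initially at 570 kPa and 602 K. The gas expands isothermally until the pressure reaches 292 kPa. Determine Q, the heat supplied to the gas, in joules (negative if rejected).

2680 J

V₁ = nRT₁/P₁ = 0.800×8.314×602/570 = 7.02 L.
Isothermal: T stays 602 K; PV = const ⇒ V₂ = 13.7 L, P₂ = 292 kPa.
ΔU = 0 (ideal gas, T constant).
W = nRT ln(V₂/V₁) = 0.800×8.314×602×ln(1.95) = 2680 J.
Q = ΔU + W = 2680 J.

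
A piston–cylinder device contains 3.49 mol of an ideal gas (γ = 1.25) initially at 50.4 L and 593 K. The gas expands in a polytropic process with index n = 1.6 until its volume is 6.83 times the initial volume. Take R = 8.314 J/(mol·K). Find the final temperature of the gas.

187 K

P₁ = nRT₁/V₁ = 3.49×8.314×593/50.4 = 341 kPa.
Polytropic n=1.6: T₂ = T₁(V₁/V₂)^(n−1) = 593×(0.146)^0.60 = 187 K; P₂ = P₁(V₁/V₂)^n = 15.8 kPa.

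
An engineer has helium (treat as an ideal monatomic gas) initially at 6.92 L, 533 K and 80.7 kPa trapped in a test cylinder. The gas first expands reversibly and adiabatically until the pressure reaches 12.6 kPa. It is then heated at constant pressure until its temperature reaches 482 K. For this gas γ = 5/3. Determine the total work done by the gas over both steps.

n = P₁V₁/(RT₁) = 80.7×6.92/(8.314×533) = 0.126 mol.
Step 1 — Adiabatic: T₂/T₁ = (P₂/P₁)^((γ−1)/γ) ⇒ T₂ = 533×(0.156)^0.400 = 254 K; V₂ = 21.1 L.
ΔU = nCvΔT = 0.126×12.5×(254−533) = -439 J.
Q = 0 for an adiabatic process, so W = −ΔU = 439 J.
State after step 1: P = 12.6 kPa, V = 21.1 L, T = 254 K.
Step 2 — Isobaric: P stays 12.6 kPa; V/T = const ⇒ T₂ = 482 K, V₂ = 40.1 L.
W = PΔV = 12.6×(40.1−21.1) kPa·L = 239 J.
ΔU = nCvΔT = 0.126×12.5×(482−254) = 359 J.
Q = ΔU + W = nCpΔT = 598 J.
Net over both steps: W = 678 J, Q = 598 J, ΔU = -80.2 J.

678 J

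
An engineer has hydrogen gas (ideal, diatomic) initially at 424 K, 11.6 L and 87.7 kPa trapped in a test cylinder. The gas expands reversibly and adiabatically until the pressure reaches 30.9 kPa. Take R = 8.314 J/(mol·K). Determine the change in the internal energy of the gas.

n = P₁V₁/(RT₁) = 87.7×11.6/(8.314×424) = 0.289 mol.
Adiabatic: T₂/T₁ = (P₂/P₁)^((γ−1)/γ) ⇒ T₂ = 424×(0.352)^0.286 = 315 K; V₂ = 24.4 L.
For an ideal gas ΔU = nCvΔT with Cv = (5/2)R = 20.8 J/(mol·K).
ΔU = 0.289×20.8×(315−424) = -655 J.

-655 J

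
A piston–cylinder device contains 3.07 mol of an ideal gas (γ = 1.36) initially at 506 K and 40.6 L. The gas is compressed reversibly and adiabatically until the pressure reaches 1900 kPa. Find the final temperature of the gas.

P₁ = nRT₁/V₁ = 3.07×8.314×506/40.6 = 318 kPa.
Adiabatic: T₂/T₁ = (P₂/P₁)^((γ−1)/γ) ⇒ T₂ = 506×(5.97)^0.265 = 812 K; V₂ = 10.9 L.

812 K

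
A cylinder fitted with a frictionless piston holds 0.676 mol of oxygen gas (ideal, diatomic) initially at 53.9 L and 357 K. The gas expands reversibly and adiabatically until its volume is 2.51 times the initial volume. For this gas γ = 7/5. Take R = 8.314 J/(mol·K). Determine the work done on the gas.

P₁ = nRT₁/V₁ = 0.676×8.314×357/53.9 = 37.2 kPa.
Adiabatic: TV^(γ−1) = const ⇒ T₂ = 357×(0.398)^0.400 = 247 K; PV^γ = const ⇒ P₂ = 10.3 kPa.
ΔU = nCvΔT = 0.676×20.8×(247−357) = -1540 J.
Q = 0 for an adiabatic process, so W = −ΔU = 1540 J.
Work done on the gas = −W_by = -1540 J.

-1540 J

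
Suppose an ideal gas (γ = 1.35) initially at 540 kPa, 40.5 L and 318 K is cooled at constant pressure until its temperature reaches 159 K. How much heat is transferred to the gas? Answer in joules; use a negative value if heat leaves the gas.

-42200 J

n = P₁V₁/(RT₁) = 540×40.5/(8.314×318) = 8.27 mol.
Isobaric: P stays 540 kPa; V/T = const ⇒ T₂ = 159 K, V₂ = 20.2 L.
W = PΔV = 540×(20.2−40.5) kPa·L = -10900 J.
ΔU = nCvΔT = 8.27×23.8×(159−318) = -31200 J.
Q = ΔU + W = nCpΔT = -42200 J.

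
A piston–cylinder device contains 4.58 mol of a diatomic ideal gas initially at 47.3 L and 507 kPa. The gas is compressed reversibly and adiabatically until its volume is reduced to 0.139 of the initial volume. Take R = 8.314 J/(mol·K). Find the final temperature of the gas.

T₁ = P₁V₁/(nR) = 507×47.3/(4.58×8.314) = 630 K.
Adiabatic: TV^(γ−1) = const ⇒ T₂ = 630×(7.19)^0.400 = 1390 K; PV^γ = const ⇒ P₂ = 8030 kPa.

1390 K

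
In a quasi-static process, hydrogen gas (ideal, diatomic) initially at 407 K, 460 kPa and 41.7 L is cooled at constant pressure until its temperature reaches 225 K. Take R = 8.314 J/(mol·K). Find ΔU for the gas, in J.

-21400 J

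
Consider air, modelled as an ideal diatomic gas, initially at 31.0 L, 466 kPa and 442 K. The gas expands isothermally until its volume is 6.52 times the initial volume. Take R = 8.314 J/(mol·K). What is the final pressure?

Isothermal: T stays 442 K; PV = const ⇒ V₂ = 202 L, P₂ = 71.5 kPa.

71.5 kPa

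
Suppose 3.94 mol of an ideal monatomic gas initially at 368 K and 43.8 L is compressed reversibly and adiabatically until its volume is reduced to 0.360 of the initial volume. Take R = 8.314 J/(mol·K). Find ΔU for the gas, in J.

P₁ = nRT₁/V₁ = 3.94×8.314×368/43.8 = 275 kPa.
Adiabatic: TV^(γ−1) = const ⇒ T₂ = 368×(2.78)^0.667 = 727 K; PV^γ = const ⇒ P₂ = 1510 kPa.
For an ideal gas ΔU = nCvΔT with Cv = (3/2)R = 12.5 J/(mol·K).
ΔU = 3.94×12.5×(727−368) = 17600 J.

17600 J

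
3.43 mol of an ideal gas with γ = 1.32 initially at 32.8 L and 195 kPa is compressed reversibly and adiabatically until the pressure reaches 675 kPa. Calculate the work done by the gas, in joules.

-7020 J

T₁ = P₁V₁/(nR) = 195×32.8/(3.43×8.314) = 224 K.
Adiabatic: T₂/T₁ = (P₂/P₁)^((γ−1)/γ) ⇒ T₂ = 224×(3.46)^0.242 = 303 K; V₂ = 12.8 L.
ΔU = nCvΔT = 3.43×26.0×(303−224) = 7020 J.
Q = 0 for an adiabatic process, so W = −ΔU = -7020 J.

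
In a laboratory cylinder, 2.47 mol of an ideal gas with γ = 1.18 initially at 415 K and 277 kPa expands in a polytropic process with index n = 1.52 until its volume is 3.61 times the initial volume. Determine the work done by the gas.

V₁ = nRT₁/P₁ = 2.47×8.314×415/277 = 30.8 L.
Polytropic n=1.52: T₂ = T₁(V₁/V₂)^(n−1) = 415×(0.277)^0.52 = 213 K; P₂ = P₁(V₁/V₂)^n = 39.4 kPa.
W = (P₁V₁−P₂V₂)/(n−1) = (277×30.8−39.4×111)/0.52 = 7980 J.

7980 J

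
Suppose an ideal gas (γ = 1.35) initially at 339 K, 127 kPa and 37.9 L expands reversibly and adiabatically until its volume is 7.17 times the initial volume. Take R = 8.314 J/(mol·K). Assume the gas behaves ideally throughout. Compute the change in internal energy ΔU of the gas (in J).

n = P₁V₁/(RT₁) = 127×37.9/(8.314×339) = 1.71 mol.
Adiabatic: TV^(γ−1) = const ⇒ T₂ = 339×(0.139)^0.350 = 170 K; PV^γ = const ⇒ P₂ = 8.89 kPa.
For an ideal gas ΔU = nCvΔT with Cv = R/(γ−1) = 23.8 J/(mol·K).
ΔU = 1.71×23.8×(170−339) = -6850 J.

-6850 J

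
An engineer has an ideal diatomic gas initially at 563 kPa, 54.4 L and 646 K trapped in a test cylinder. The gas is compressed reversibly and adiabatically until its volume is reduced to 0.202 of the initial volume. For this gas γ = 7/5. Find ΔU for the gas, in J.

68600 J

n = P₁V₁/(RT₁) = 563×54.4/(8.314×646) = 5.70 mol.
Adiabatic: TV^(γ−1) = const ⇒ T₂ = 646×(4.95)^0.400 = 1220 K; PV^γ = const ⇒ P₂ = 5280 kPa.
For an ideal gas ΔU = nCvΔT with Cv = (5/2)R = 20.8 J/(mol·K).
ΔU = 5.70×20.8×(1220−646) = 68600 J.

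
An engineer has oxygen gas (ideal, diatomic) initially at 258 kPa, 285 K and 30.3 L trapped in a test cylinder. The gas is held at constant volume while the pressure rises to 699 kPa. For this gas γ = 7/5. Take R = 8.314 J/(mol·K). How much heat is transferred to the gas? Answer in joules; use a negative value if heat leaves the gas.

33400 J

n = P₁V₁/(RT₁) = 258×30.3/(8.314×285) = 3.30 mol.
Isochoric: V stays 30.3 L; P/T = const ⇒ T₂ = 772 K, P₂ = 699 kPa.
W = 0 (no volume change).
ΔU = nCvΔT = 3.30×20.8×(772−285) = 33400 J.
Q = ΔU = 33400 J.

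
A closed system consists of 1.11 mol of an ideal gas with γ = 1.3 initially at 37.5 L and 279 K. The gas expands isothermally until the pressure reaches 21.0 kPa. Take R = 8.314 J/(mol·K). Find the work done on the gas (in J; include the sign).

P₁ = nRT₁/V₁ = 1.11×8.314×279/37.5 = 68.7 kPa.
Isothermal: T stays 279 K; PV = const ⇒ V₂ = 123 L, P₂ = 21.0 kPa.
W = nRT ln(V₂/V₁) = 1.11×8.314×279×ln(3.27) = 3050 J.
Work done on the gas = −W_by = -3050 J.

-3050 J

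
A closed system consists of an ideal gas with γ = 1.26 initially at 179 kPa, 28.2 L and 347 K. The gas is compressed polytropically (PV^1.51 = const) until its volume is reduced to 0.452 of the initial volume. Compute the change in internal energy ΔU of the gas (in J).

9690 J

n = P₁V₁/(RT₁) = 179×28.2/(8.314×347) = 1.75 mol.
Polytropic n=1.51: T₂ = T₁(V₁/V₂)^(n−1) = 347×(2.21)^0.51 = 520 K; P₂ = P₁(V₁/V₂)^n = 594 kPa.
For an ideal gas ΔU = nCvΔT with Cv = R/(γ−1) = 32.0 J/(mol·K).
ΔU = 1.75×32.0×(520−347) = 9690 J.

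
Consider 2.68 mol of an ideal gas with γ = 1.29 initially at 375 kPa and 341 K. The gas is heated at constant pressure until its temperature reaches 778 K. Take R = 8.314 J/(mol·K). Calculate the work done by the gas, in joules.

9740 J

V₁ = nRT₁/P₁ = 2.68×8.314×341/375 = 20.3 L.
Isobaric: P stays 375 kPa; V/T = const ⇒ T₂ = 778 K, V₂ = 46.2 L.
W = PΔV = 375×(46.2−20.3) kPa·L = 9740 J.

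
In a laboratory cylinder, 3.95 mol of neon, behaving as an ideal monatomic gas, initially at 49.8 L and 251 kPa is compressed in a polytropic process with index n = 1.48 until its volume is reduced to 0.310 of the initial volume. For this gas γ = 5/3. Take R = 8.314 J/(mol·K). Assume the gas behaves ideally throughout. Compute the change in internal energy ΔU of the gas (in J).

14100 J

T₁ = P₁V₁/(nR) = 251×49.8/(3.95×8.314) = 381 K.
Polytropic n=1.48: T₂ = T₁(V₁/V₂)^(n−1) = 381×(3.23)^0.48 = 668 K; P₂ = P₁(V₁/V₂)^n = 1420 kPa.
For an ideal gas ΔU = nCvΔT with Cv = (3/2)R = 12.5 J/(mol·K).
ΔU = 3.95×12.5×(668−381) = 14100 J.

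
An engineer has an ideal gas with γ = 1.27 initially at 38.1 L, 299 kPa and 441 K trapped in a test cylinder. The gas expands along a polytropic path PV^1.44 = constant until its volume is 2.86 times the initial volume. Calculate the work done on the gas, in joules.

-9580 J

n = P₁V₁/(RT₁) = 299×38.1/(8.314×441) = 3.11 mol.
Polytropic n=1.44: T₂ = T₁(V₁/V₂)^(n−1) = 441×(0.350)^0.44 = 278 K; P₂ = P₁(V₁/V₂)^n = 65.8 kPa.
W = (P₁V₁−P₂V₂)/(n−1) = (299×38.1−65.8×109)/0.44 = 9580 J.
Work done on the gas = −W_by = -9580 J.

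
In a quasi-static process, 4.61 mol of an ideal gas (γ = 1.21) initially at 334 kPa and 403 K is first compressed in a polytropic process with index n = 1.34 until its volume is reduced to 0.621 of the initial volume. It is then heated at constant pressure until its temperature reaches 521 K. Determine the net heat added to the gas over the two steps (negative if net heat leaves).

15400 J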